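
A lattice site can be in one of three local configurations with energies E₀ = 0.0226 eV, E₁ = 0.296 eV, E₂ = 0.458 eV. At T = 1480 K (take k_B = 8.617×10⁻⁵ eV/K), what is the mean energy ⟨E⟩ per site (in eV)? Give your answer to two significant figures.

0.063 eV

k_BT = 8.617×10⁻⁵ × 1480 K = 0.1275 eV.
Eᵢ/kT = 0.1773, 2.322, 3.592.
Z = Σ e^(−Eᵢ/kT) = e^(−0.1773) + e^(−2.322) + e^(−3.592) = 0.8375 + 0.09808 + 0.02754 = 0.9631.
⟨E⟩ = Σ Eᵢ e^(−Eᵢ/kT) / Z = (0.0226·0.8375 + 0.296·0.09808 + 0.458·0.02754) / 0.9631 = 0.063 eV.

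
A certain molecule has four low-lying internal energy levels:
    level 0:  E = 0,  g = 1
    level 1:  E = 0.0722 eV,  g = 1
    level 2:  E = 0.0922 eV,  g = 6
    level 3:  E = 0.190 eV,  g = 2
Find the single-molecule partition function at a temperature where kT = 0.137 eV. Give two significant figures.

Eᵢ/kT = 0, 0.5270, 0.6730, 1.387.
Z = Σ gᵢe^(−Eᵢ/kT) = 1·e^(−0) + 1·e^(−0.5270) + 6·e^(−0.6730) + 2·e^(−1.387) = 1.000 + 0.5904 + 3.061 + 0.4996 = 5.151.

Z = 5.2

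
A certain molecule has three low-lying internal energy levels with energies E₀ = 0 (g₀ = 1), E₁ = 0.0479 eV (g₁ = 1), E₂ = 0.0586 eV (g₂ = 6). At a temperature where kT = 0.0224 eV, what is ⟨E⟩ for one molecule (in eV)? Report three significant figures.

0.0201 eV

Eᵢ/kT = 0, 2.1384, 2.6161.
Z = Σ gᵢe^(−Eᵢ/kT) = 1·e^(−0) + 1·e^(−2.1384) + 6·e^(−2.6161) = 1.0000 + 0.11784 + 0.43852 = 1.5564.
⟨E⟩ = Σ Eᵢ gᵢe^(−Eᵢ/kT) / Z = (0·1.0000 + 0.0479·0.11784 + 0.0586·0.43852) / 1.5564 = 0.0201 eV.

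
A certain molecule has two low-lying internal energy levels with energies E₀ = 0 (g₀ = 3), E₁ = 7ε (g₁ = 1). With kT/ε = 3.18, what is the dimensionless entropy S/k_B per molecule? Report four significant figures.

1.213

Eᵢ/kT = 0, 2.20126.
Z = Σ gᵢe^(−Eᵢ/kT) = 3·e^(−0) + 1·e^(−2.20126) = 3.00000 + 0.110664 = 3.11066.
⟨E⟩ = Σ EᵢPᵢ = 0.249030 ε.
S/k_B = ln Z + ⟨E⟩/kT = ln(3.11066) + 0.249030/3.18 = 1.13483 + 0.0783113 = 1.213.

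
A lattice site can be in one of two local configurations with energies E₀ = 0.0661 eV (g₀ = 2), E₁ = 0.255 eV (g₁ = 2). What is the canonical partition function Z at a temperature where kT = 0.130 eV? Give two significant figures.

Eᵢ/kT = 0.5085, 1.962.
Z = Σ gᵢe^(−Eᵢ/kT) = 2·e^(−0.5085) + 2·e^(−1.962) = 1.203 + 0.2812 = 1.484.

Z = 1.5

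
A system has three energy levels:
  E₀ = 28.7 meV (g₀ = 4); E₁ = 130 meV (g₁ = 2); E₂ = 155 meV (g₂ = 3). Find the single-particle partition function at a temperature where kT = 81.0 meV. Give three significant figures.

Eᵢ/kT = 0.35432, 1.6049, 1.9136.
Z = Σ gᵢe^(−Eᵢ/kT) = 4·e^(−0.35432) + 2·e^(−1.6049) + 3·e^(−1.9136) = 2.8066 + 0.40182 + 0.44264 = 3.6511.

Z = 3.65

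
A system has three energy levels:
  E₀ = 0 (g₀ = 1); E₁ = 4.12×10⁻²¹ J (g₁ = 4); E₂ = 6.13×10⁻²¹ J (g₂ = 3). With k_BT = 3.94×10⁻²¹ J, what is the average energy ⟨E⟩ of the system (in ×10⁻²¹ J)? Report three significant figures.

Eᵢ/kT = 0, 1.0457, 1.5558.
Z = Σ gᵢe^(−Eᵢ/kT) = 1·e^(−0) + 4·e^(−1.0457) + 3·e^(−1.5558) = 1.0000 + 1.4058 + 0.63306 = 3.0389.
⟨E⟩ = Σ Eᵢ gᵢe^(−Eᵢ/kT) / Z = (0·1.0000 + 4.12·1.4058 + 6.13·0.63306) / 3.0389 = 3.18 ×10⁻²¹ J.

3.18 ×10⁻²¹ J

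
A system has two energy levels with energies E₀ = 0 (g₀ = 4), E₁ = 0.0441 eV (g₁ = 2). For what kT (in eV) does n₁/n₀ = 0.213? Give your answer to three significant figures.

0.0517 eV

n₁/n₀ = (g₁/g₀) exp[−(E₁−E₀)/kT] = 0.213.
⇒ (E₁−E₀)/kT = ln((2/4)/0.213) = ln(2.3474) = 0.85331.
kT = 0.0441 eV / 0.85331 = 0.0517 eV.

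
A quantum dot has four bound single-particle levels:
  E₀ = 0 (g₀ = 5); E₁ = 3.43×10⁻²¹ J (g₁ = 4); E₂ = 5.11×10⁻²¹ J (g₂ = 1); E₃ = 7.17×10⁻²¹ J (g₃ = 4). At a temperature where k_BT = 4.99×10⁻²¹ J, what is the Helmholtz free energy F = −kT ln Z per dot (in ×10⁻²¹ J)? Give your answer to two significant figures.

Eᵢ/kT = 0, 0.6874, 1.024, 1.437.
Z = Σ gᵢe^(−Eᵢ/kT) = 5·e^(−0) + 4·e^(−0.6874) + 1·e^(−1.024) + 4·e^(−1.437) = 5.000 + 2.012 + 0.3592 + 0.9506 = 8.322.
F = −kT ln Z = −4.99 × ln(8.322) = −4.99 × 2.119 = -11 ×10⁻²¹ J.

-11 ×10⁻²¹ J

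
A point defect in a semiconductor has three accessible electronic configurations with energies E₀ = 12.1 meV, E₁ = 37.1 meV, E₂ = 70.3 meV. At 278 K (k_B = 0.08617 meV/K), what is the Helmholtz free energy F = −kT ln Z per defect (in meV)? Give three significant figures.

k_BT = 0.08617 × 278 K = 23.955 meV.
Eᵢ/kT = 0.50511, 1.5487, 2.9347.
Z = Σ e^(−Eᵢ/kT) = e^(−0.50511) + e^(−1.5487) + e^(−2.9347) = 0.60344 + 0.21252 + 0.053147 = 0.86911.
F = −kT ln Z = −23.955 × ln(0.86911) = −23.955 × -0.14029 = 3.36 meV.

3.36 meV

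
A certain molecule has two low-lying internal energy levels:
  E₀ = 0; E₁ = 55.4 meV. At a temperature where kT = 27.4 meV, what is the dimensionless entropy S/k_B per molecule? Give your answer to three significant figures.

0.361

Eᵢ/kT = 0, 2.0219.
Z = Σ e^(−Eᵢ/kT) = e^(−0) + e^(−2.0219) = 1.0000 + 0.13240 = 1.1324.
⟨E⟩ = Σ EᵢPᵢ = 6.4774 meV.
S/k_B = ln Z + ⟨E⟩/kT = ln(1.1324) + 6.4774/27.4 = 0.12434 + 0.23640 = 0.361.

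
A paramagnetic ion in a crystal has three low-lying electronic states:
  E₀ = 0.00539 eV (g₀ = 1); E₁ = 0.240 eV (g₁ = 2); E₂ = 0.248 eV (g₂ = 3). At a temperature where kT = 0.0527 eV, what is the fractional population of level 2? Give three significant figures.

0.0285

Eᵢ/kT = 0.10228, 4.5541, 4.7059.
Z = Σ gᵢe^(−Eᵢ/kT) = 1·e^(−0.10228) + 2·e^(−4.5541) + 3·e^(−4.7059) = 0.90278 + 0.021048 + 0.027125 = 0.95095.
P₂ = g₂ e^(−E₂/kT) / Z = 0.027125/0.95095 = 0.0285.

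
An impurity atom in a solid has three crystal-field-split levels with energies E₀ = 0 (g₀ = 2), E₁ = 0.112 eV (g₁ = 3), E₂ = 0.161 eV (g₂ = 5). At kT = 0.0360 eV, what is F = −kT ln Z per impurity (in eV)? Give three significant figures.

Eᵢ/kT = 0, 3.1111, 4.4722.
Z = Σ gᵢe^(−Eᵢ/kT) = 2·e^(−0) + 3·e^(−3.1111) + 5·e^(−4.4722) = 2.0000 + 0.13366 + 0.057111 = 2.1908.
F = −kT ln Z = −0.0360 × ln(2.1908) = −0.0360 × 0.78427 = -0.0282 eV.

-0.0282 eV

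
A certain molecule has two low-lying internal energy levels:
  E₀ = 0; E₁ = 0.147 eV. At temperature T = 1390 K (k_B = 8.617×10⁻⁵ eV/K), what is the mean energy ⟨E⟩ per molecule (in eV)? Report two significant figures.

k_BT = 8.617×10⁻⁵ × 1390 K = 0.1198 eV.
Eᵢ/kT = 0, 1.227.
Z = Σ e^(−Eᵢ/kT) = e^(−0) + e^(−1.227) = 1.000 + 0.2932 = 1.293.
⟨E⟩ = Σ Eᵢ e^(−Eᵢ/kT) / Z = (0·1.000 + 0.147·0.2932) / 1.293 = 0.033 eV.

0.033 eV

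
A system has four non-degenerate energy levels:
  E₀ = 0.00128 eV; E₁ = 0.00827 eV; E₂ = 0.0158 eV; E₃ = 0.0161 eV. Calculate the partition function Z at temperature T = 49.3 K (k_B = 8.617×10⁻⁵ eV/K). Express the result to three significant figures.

Z = 0.929

k_BT = 8.617×10⁻⁵ × 49.3 K = 0.0042482 eV.
Eᵢ/kT = 0.30130, 1.9467, 3.7192, 3.7898.
Z = Σ e^(−Eᵢ/kT) = e^(−0.30130) + e^(−1.9467) + e^(−3.7192) + e^(−3.7898) = 0.73986 + 0.14274 + 0.024253 + 0.022600 = 0.92945.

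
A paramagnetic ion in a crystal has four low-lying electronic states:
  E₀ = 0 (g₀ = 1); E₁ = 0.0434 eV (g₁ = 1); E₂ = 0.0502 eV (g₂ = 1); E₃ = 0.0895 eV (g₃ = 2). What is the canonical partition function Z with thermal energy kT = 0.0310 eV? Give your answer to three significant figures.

Z = 1.56

Eᵢ/kT = 0, 1.4000, 1.6194, 2.8871.
Z = Σ gᵢe^(−Eᵢ/kT) = 1·e^(−0) + 1·e^(−1.4000) + 1·e^(−1.6194) + 2·e^(−2.8871) = 1.0000 + 0.24660 + 0.19802 + 0.11148 = 1.5561.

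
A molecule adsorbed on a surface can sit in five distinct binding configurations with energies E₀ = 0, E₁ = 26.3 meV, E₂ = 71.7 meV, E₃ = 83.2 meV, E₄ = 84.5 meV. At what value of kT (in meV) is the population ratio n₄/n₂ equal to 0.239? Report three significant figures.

8.94 meV

n₄/n₂ = exp[−(E₄−E₂)/kT] = 0.239.
⇒ (E₄−E₂)/kT = ln(1/0.239) = ln(4.1841) = 1.4313.
kT = 12.8 meV / 1.4313 = 8.94 meV.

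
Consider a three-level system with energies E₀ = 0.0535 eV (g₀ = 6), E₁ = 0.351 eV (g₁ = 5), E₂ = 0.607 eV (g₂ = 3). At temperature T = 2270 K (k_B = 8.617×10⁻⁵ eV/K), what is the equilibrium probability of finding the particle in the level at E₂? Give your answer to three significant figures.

k_BT = 8.617×10⁻⁵ × 2270 K = 0.19561 eV.
Eᵢ/kT = 0.27350, 1.7944, 3.1031.
Z = Σ gᵢe^(−Eᵢ/kT) = 6·e^(−0.27350) + 5·e^(−1.7944) + 3·e^(−3.1031) = 4.5643 + 0.83114 + 0.13473 = 5.5302.
P₂ = g₂ e^(−E₂/kT) / Z = 0.13473/5.5302 = 0.0244.

0.0244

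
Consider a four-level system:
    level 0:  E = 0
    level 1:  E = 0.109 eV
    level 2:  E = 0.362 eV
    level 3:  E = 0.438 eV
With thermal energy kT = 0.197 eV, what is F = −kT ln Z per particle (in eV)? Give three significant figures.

Eᵢ/kT = 0, 0.55330, 1.8376, 2.2234.
Z = Σ e^(−Eᵢ/kT) = e^(−0) + e^(−0.55330) + e^(−1.8376) + e^(−2.2234) = 1.0000 + 0.57505 + 0.15920 + 0.10824 = 1.8425.
F = −kT ln Z = −0.197 × ln(1.8425) = −0.197 × 0.61112 = -0.120 eV.

-0.120 eV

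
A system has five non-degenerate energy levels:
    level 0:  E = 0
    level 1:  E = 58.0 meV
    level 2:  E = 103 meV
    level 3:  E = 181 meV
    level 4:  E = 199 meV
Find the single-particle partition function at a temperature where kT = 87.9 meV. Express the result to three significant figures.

Eᵢ/kT = 0, 0.65984, 1.1718, 2.0592, 2.2639.
Z = Σ e^(−Eᵢ/kT) = e^(−0) + e^(−0.65984) + e^(−1.1718) + e^(−2.0592) + e^(−2.2639) = 1.0000 + 0.51693 + 0.30981 + 0.12756 + 0.10394 = 2.0582.

Z = 2.06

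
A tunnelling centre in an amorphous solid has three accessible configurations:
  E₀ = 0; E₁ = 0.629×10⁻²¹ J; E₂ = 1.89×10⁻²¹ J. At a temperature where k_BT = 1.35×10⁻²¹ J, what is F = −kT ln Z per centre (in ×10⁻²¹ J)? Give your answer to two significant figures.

-0.85 ×10⁻²¹ J

Eᵢ/kT = 0, 0.4659, 1.400.
Z = Σ e^(−Eᵢ/kT) = e^(−0) + e^(−0.4659) + e^(−1.400) = 1.000 + 0.6276 + 0.2466 = 1.874.
F = −kT ln Z = −1.35 × ln(1.874) = −1.35 × 0.6281 = -0.85 ×10⁻²¹ J.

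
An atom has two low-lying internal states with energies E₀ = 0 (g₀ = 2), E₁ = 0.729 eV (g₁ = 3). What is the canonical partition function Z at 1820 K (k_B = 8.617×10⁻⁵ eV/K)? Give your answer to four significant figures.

k_BT = 8.617×10⁻⁵ × 1820 K = 0.156829 eV.
Eᵢ/kT = 0, 4.64837.
Z = Σ gᵢe^(−Eᵢ/kT) = 2·e^(−0) + 3·e^(−4.64837) = 2.00000 + 0.0287316 = 2.02873.

Z = 2.029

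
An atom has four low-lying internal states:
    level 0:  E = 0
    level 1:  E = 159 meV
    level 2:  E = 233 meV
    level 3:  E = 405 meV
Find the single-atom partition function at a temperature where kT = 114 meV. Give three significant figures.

Z = 1.41

Eᵢ/kT = 0, 1.3947, 2.0439, 3.5526.
Z = Σ e^(−Eᵢ/kT) = e^(−0) + e^(−1.3947) + e^(−2.0439) + e^(−3.5526) = 1.0000 + 0.24791 + 0.12952 + 0.028650 = 1.4061.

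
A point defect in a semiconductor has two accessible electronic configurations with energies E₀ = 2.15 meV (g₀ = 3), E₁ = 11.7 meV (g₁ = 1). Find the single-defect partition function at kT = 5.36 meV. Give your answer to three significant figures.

Z = 2.12

Eᵢ/kT = 0.40112, 2.1828.
Z = Σ gᵢe^(−Eᵢ/kT) = 3·e^(−0.40112) + 1·e^(−2.1828) = 2.0087 + 0.11273 = 2.1214.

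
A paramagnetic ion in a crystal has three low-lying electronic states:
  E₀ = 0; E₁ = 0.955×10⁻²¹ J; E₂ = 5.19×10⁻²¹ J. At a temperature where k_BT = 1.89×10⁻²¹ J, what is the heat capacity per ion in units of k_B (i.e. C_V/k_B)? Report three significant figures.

0.299

Eᵢ/kT = 0, 0.50529, 2.7460.
Z = Σ e^(−Eᵢ/kT) = e^(−0) + e^(−0.50529) + e^(−2.7460) = 1.0000 + 0.60333 + 0.064184 = 1.6675.
⟨E⟩ = 0.54530, ⟨E²⟩ = 1.3668.
C_V/k_B = (⟨E²⟩ − ⟨E⟩²)/(kT)² = (1.3668 − 0.29735)/3.5721 = 0.299.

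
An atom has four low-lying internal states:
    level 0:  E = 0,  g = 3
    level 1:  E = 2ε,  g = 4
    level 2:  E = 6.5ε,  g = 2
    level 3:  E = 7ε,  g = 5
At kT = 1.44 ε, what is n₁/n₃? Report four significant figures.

25.77

n₁/n₃ = (g₁/g₃) exp[−(E₁−E₃)/kT] = (4/5) × exp(−(-5ε)/(1.44ε)) = (4/5) × exp(3.47222) = 25.77.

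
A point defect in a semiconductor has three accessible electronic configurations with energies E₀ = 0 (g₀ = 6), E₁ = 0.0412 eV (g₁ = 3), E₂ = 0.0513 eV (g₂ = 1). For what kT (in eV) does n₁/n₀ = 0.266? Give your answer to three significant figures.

n₁/n₀ = (g₁/g₀) exp[−(E₁−E₀)/kT] = 0.266.
⇒ (E₁−E₀)/kT = ln((3/6)/0.266) = ln(1.8797) = 0.63111.
kT = 0.0412 eV / 0.63111 = 0.0653 eV.

0.0653 eV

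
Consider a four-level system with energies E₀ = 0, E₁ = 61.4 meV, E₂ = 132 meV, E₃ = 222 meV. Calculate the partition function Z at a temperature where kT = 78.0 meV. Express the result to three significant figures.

Eᵢ/kT = 0, 0.78718, 1.6923, 2.8462.
Z = Σ e^(−Eᵢ/kT) = e^(−0) + e^(−0.78718) + e^(−1.6923) + e^(−2.8462) = 1.0000 + 0.45513 + 0.18410 + 0.058065 = 1.6973.

Z = 1.70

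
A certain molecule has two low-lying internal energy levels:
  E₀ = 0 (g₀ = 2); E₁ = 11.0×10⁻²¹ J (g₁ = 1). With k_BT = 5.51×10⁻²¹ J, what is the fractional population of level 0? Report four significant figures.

Eᵢ/kT = 0, 1.99637.
Z = Σ gᵢe^(−Eᵢ/kT) = 2·e^(−0) + 1·e^(−1.99637) = 2.00000 + 0.135827 = 2.13583.
P₀ = g₀ e^(−E₀/kT) / Z = 2.00000/2.13583 = 0.9364.

0.9364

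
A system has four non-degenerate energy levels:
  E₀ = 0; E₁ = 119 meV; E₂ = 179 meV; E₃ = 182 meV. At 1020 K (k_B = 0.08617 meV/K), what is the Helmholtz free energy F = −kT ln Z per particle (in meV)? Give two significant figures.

-37 meV

k_BT = 0.08617 × 1020 K = 87.89 meV.
Eᵢ/kT = 0, 1.354, 2.037, 2.071.
Z = Σ e^(−Eᵢ/kT) = e^(−0) + e^(−1.354) + e^(−2.037) + e^(−2.071) = 1.000 + 0.2582 + 0.1304 + 0.1261 = 1.515.
F = −kT ln Z = −87.89 × ln(1.515) = −87.89 × 0.4154 = -37 meV.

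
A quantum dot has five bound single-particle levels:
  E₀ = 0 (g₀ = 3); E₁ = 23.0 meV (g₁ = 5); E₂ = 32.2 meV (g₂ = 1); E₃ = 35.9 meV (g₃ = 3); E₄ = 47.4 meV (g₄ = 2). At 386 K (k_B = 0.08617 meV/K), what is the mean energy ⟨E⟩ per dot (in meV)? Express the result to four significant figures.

k_BT = 0.08617 × 386 K = 33.2616 meV.
Eᵢ/kT = 0, 0.691488, 0.968083, 1.07932, 1.42507.
Z = Σ gᵢe^(−Eᵢ/kT) = 3·e^(−0) + 5·e^(−0.691488) + 1·e^(−0.968083) + 3·e^(−1.07932) + 2·e^(−1.42507) = 3.00000 + 2.50415 + 0.379810 + 1.01948 + 0.480983 = 7.38442.
⟨E⟩ = Σ Eᵢ gᵢe^(−Eᵢ/kT) / Z = (0·3.00000 + 23.0·2.50415 + 32.2·0.379810 + 35.9·1.01948 + 47.4·0.480983) / 7.38442 = 17.50 meV.

17.50 meV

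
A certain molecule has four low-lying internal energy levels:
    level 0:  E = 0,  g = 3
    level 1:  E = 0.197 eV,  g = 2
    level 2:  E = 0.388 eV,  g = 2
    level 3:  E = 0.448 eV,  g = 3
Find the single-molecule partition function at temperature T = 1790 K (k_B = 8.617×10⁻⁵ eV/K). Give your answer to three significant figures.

k_BT = 8.617×10⁻⁵ × 1790 K = 0.15424 eV.
Eᵢ/kT = 0, 1.2772, 2.5156, 2.9046.
Z = Σ gᵢe^(−Eᵢ/kT) = 3·e^(−0) + 2·e^(−1.2772) + 2·e^(−2.5156) + 3·e^(−2.9046) = 3.0000 + 0.55763 + 0.16163 + 0.16431 = 3.8836.

Z = 3.88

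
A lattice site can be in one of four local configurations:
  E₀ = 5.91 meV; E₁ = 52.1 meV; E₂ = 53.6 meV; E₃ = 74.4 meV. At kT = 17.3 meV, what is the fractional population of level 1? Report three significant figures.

Eᵢ/kT = 0.34162, 3.0116, 3.0983, 4.3006.
Z = Σ e^(−Eᵢ/kT) = e^(−0.34162) + e^(−3.0116) + e^(−3.0983) + e^(−4.3006) = 0.71062 + 0.049213 + 0.045126 + 0.013560 = 0.81852.
P₁ = e^(−E₁/kT) / Z = 0.049213/0.81852 = 0.0601.

0.0601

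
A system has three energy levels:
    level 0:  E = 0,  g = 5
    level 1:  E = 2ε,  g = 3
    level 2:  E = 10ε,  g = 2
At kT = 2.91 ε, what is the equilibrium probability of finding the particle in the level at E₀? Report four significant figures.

0.7607

Eᵢ/kT = 0, 0.687285, 3.43643.
Z = Σ gᵢe^(−Eᵢ/kT) = 5·e^(−0) + 3·e^(−0.687285) + 2·e^(−3.43643) = 5.00000 + 1.50882 + 0.0643587 = 6.57318.
P₀ = g₀ e^(−E₀/kT) / Z = 5.00000/6.57318 = 0.7607.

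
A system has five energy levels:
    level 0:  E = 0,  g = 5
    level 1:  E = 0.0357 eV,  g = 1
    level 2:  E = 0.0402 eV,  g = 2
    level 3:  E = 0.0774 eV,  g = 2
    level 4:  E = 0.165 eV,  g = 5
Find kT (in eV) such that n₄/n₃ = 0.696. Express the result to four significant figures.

n₄/n₃ = (g₄/g₃) exp[−(E₄−E₃)/kT] = 0.696.
⇒ (E₄−E₃)/kT = ln((5/2)/0.696) = ln(3.59195) = 1.27870.
kT = 0.0876 eV / 1.27870 = 0.06851 eV.

0.06851 eV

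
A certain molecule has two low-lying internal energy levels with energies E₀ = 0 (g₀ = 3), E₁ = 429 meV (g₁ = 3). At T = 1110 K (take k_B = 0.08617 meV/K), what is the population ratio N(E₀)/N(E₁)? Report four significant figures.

k_BT = 0.08617 × 1110 K = 95.6487 meV.
n₀/n₁ = (g₀/g₁) exp[−(E₀−E₁)/kT] = (3/3) × exp(−(-429 meV)/(95.6487 meV)) = (3/3) × exp(4.48516) = 88.69.

88.69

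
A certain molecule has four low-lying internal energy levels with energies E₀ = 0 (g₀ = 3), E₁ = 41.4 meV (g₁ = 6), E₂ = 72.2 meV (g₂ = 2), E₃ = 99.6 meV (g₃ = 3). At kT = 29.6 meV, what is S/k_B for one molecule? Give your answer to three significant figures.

Eᵢ/kT = 0, 1.3986, 2.4392, 3.3649.
Z = Σ gᵢe^(−Eᵢ/kT) = 3·e^(−0) + 6·e^(−1.3986) + 2·e^(−2.4392) + 3·e^(−3.3649) = 3.0000 + 1.4817 + 0.17446 + 0.10370 = 4.7599.
⟨E⟩ = Σ EᵢPᵢ = 17.704 meV.
S/k_B = ln Z + ⟨E⟩/kT = ln(4.7599) + 17.704/29.6 = 1.5602 + 0.59811 = 2.16.

2.16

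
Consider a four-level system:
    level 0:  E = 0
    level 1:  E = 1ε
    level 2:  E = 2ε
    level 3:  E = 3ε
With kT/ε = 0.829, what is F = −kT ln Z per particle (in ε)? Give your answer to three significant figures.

-0.288 ε

Eᵢ/kT = 0, 1.2063, 2.4125, 3.6188.
Z = Σ e^(−Eᵢ/kT) = e^(−0) + e^(−1.2063) + e^(−2.4125) + e^(−3.6188) = 1.0000 + 0.29930 + 0.089591 + 0.026815 = 1.4157.
F = −kT ln Z = −0.829 × ln(1.4157) = −0.829 × 0.34762 = -0.288 ε.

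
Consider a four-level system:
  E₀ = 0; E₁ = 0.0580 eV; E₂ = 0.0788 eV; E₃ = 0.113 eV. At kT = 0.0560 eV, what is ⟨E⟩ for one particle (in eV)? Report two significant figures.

0.032 eV

Eᵢ/kT = 0, 1.036, 1.407, 2.018.
Z = Σ e^(−Eᵢ/kT) = e^(−0) + e^(−1.036) + e^(−1.407) + e^(−2.018) = 1.000 + 0.3549 + 0.2449 + 0.1329 = 1.733.
⟨E⟩ = Σ Eᵢ e^(−Eᵢ/kT) / Z = (0·1.000 + 0.0580·0.3549 + 0.0788·0.2449 + 0.113·0.1329) / 1.733 = 0.032 eV.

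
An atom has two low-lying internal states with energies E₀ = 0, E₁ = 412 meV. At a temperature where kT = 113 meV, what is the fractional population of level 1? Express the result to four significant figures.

Eᵢ/kT = 0, 3.64602.
Z = Σ e^(−Eᵢ/kT) = e^(−0) + e^(−3.64602) = 1.00000 + 0.0260948 = 1.02609.
P₁ = e^(−E₁/kT) / Z = 0.0260948/1.02609 = 0.02543.

0.02543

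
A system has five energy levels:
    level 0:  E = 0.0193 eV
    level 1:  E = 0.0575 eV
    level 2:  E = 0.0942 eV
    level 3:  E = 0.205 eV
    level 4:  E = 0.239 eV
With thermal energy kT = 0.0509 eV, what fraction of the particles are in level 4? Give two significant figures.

Eᵢ/kT = 0.3792, 1.130, 1.851, 4.028, 4.695.
Z = Σ e^(−Eᵢ/kT) = e^(−0.3792) + e^(−1.130) + e^(−1.851) + e^(−4.028) + e^(−4.695) = 0.6844 + 0.3230 + 0.1571 + 0.01781 + 0.009141 = 1.191.
P₄ = e^(−E₄/kT) / Z = 0.009141/1.191 = 0.0077.

0.0077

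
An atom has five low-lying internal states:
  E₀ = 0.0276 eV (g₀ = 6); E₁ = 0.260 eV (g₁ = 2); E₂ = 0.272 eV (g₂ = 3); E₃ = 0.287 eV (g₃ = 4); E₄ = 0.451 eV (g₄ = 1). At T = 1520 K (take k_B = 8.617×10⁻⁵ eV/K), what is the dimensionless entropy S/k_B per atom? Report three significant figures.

2.36

k_BT = 8.617×10⁻⁵ × 1520 K = 0.13098 eV.
Eᵢ/kT = 0.21072, 1.9850, 2.0767, 2.1912, 3.4433.
Z = Σ gᵢe^(−Eᵢ/kT) = 6·e^(−0.21072) + 2·e^(−1.9850) + 3·e^(−2.0767) + 4·e^(−2.1912) + 1·e^(−3.4433) = 4.8600 + 0.27476 + 0.37603 + 0.44713 + 0.031959 = 5.9899.
⟨E⟩ = Σ EᵢPᵢ = 0.075226 eV.
S/k_B = ln Z + ⟨E⟩/kT = ln(5.9899) + 0.075226/0.13098 = 1.7901 + 0.57433 = 2.36.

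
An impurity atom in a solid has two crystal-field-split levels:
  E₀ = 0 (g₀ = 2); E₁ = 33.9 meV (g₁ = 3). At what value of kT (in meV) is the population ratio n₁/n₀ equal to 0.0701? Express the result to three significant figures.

11.1 meV

n₁/n₀ = (g₁/g₀) exp[−(E₁−E₀)/kT] = 0.0701.
⇒ (E₁−E₀)/kT = ln((3/2)/0.0701) = ln(21.398) = 3.0633.
kT = 33.9 meV / 3.0633 = 11.1 meV.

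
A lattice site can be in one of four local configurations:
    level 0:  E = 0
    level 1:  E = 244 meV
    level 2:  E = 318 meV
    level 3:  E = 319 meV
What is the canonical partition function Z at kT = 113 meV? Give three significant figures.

Eᵢ/kT = 0, 2.1593, 2.8142, 2.8230.
Z = Σ e^(−Eᵢ/kT) = e^(−0) + e^(−2.1593) + e^(−2.8142) + e^(−2.8230) = 1.0000 + 0.11541 + 0.059953 + 0.059427 = 1.2348.

Z = 1.23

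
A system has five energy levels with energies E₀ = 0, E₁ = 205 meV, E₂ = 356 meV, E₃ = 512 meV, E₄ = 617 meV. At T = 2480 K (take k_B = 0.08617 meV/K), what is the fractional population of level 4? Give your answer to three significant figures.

0.0324

k_BT = 0.08617 × 2480 K = 213.70 meV.
Eᵢ/kT = 0, 0.95929, 1.6659, 2.3959, 2.8872.
Z = Σ e^(−Eᵢ/kT) = e^(−0) + e^(−0.95929) + e^(−1.6659) + e^(−2.3959) + e^(−2.8872) = 1.0000 + 0.38316 + 0.18902 + 0.091091 + 0.055732 = 1.7190.
P₄ = e^(−E₄/kT) / Z = 0.055732/1.7190 = 0.0324.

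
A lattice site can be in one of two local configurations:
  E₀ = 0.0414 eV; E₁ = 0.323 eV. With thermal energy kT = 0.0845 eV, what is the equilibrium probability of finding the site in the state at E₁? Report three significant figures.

Eᵢ/kT = 0.48994, 3.8225.
Z = Σ e^(−Eᵢ/kT) = e^(−0.48994) + e^(−3.8225) = 0.61266 + 0.021873 = 0.63453.
P₁ = e^(−E₁/kT) / Z = 0.021873/0.63453 = 0.0345.

0.0345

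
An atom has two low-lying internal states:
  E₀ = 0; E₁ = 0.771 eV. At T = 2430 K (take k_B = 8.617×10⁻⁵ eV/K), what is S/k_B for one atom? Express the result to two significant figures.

k_BT = 8.617×10⁻⁵ × 2430 K = 0.2094 eV.
Eᵢ/kT = 0, 3.682.
Z = Σ e^(−Eᵢ/kT) = e^(−0) + e^(−3.682) = 1.000 + 0.02517 = 1.025.
⟨E⟩ = Σ EᵢPᵢ = 0.01893 eV.
S/k_B = ln Z + ⟨E⟩/kT = ln(1.025) + 0.01893/0.2094 = 0.02469 + 0.09040 = 0.12.

0.12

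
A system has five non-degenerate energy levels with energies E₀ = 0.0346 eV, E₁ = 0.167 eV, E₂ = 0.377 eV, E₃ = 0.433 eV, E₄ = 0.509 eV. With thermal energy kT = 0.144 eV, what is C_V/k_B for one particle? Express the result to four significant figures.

Eᵢ/kT = 0.240278, 1.15972, 2.61806, 3.00694, 3.53472.
Z = Σ e^(−Eᵢ/kT) = e^(−0.240278) + e^(−1.15972) + e^(−2.61806) + e^(−3.00694) + e^(−3.53472) = 0.786409 + 0.313574 + 0.0729442 + 0.0494427 + 0.0291669 = 1.25154.
⟨E⟩ = 0.114524 eV, ⟨E²⟩ = 0.0294683 eV².
C_V/k_B = (⟨E²⟩ − ⟨E⟩²)/(kT)² = (0.0294683 − 0.0131157)/0.0207360 = 0.7886.

0.7886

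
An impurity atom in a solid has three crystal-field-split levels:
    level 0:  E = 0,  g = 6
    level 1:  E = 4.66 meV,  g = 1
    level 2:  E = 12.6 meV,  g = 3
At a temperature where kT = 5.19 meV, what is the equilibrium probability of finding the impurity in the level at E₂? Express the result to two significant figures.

0.040

Eᵢ/kT = 0, 0.8979, 2.428.
Z = Σ gᵢe^(−Eᵢ/kT) = 6·e^(−0) + 1·e^(−0.8979) + 3·e^(−2.428) = 6.000 + 0.4074 + 0.2646 = 6.672.
P₂ = g₂ e^(−E₂/kT) / Z = 0.2646/6.672 = 0.040.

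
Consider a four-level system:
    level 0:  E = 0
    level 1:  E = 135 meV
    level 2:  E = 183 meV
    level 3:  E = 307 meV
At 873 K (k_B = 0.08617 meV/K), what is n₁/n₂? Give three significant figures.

1.89

k_BT = 0.08617 × 873 K = 75.226 meV.
n₁/n₂ = exp[−(E₁−E₂)/kT] = exp(−(-48 meV)/(75.226 meV)) = exp(0.63808) = 1.89.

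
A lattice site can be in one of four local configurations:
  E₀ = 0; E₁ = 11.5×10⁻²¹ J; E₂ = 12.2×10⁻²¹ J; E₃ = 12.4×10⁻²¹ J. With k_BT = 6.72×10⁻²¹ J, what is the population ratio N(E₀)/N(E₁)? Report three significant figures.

5.54

n₀/n₁ = exp[−(E₀−E₁)/kT] = exp(−(-11.5 ×10⁻²¹ J)/(6.72 ×10⁻²¹ J)) = exp(1.7113) = 5.54.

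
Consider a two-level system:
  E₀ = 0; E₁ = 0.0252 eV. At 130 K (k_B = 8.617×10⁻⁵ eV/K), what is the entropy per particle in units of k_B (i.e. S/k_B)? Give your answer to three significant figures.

k_BT = 8.617×10⁻⁵ × 130 K = 0.011202 eV.
Eᵢ/kT = 0, 2.2496.
Z = Σ e^(−Eᵢ/kT) = e^(−0) + e^(−2.2496) = 1.0000 + 0.10544 = 1.1054.
⟨E⟩ = Σ EᵢPᵢ = 0.0024037 eV.
S/k_B = ln Z + ⟨E⟩/kT = ln(1.1054) + 0.0024037/0.011202 = 0.10021 + 0.21458 = 0.315.

0.315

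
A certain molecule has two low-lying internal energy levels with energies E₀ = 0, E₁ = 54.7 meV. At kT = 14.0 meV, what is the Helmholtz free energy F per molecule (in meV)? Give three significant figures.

-0.279 meV

Eᵢ/kT = 0, 3.9071.
Z = Σ e^(−Eᵢ/kT) = e^(−0) + e^(−3.9071) = 1.0000 + 0.020099 = 1.0201.
F = −kT ln Z = −14.0 × ln(1.0201) = −14.0 × 0.019901 = -0.279 meV.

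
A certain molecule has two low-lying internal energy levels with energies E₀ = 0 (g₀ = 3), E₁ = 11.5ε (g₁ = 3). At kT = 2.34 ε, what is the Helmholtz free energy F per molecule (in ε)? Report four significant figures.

Eᵢ/kT = 0, 4.91453.
Z = Σ gᵢe^(−Eᵢ/kT) = 3·e^(−0) + 3·e^(−4.91453) = 3.00000 + 0.0220175 = 3.02202.
F = −kT ln Z = −2.34 × ln(3.02202) = −2.34 × 1.10593 = -2.588 ε.

-2.588 ε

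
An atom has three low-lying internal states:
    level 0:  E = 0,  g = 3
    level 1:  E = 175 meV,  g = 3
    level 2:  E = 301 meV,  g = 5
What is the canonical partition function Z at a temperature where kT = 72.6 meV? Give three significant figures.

Eᵢ/kT = 0, 2.4105, 4.1460.
Z = Σ gᵢe^(−Eᵢ/kT) = 3·e^(−0) + 3·e^(−2.4105) + 5·e^(−4.1460) = 3.0000 + 0.26931 + 0.079138 = 3.3484.

Z = 3.35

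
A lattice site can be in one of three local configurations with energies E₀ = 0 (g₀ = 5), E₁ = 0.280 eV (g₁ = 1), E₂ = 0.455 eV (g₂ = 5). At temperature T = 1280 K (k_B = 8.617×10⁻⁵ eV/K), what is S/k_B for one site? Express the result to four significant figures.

k_BT = 8.617×10⁻⁵ × 1280 K = 0.110298 eV.
Eᵢ/kT = 0, 2.53858, 4.12519.
Z = Σ gᵢe^(−Eᵢ/kT) = 5·e^(−0) + 1·e^(−2.53858) + 5·e^(−4.12519) = 5.00000 + 0.0789785 + 0.0808021 = 5.15978.
⟨E⟩ = Σ EᵢPᵢ = 0.0114111 eV.
S/k_B = ln Z + ⟨E⟩/kT = ln(5.15978) + 0.0114111/0.110298 = 1.64089 + 0.103457 = 1.744.

1.744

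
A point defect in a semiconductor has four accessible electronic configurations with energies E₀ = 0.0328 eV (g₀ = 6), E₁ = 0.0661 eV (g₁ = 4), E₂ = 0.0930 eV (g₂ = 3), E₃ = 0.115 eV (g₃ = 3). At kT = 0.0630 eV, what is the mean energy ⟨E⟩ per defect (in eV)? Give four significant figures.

0.05361 eV

Eᵢ/kT = 0.520635, 1.04921, 1.47619, 1.82540.
Z = Σ gᵢe^(−Eᵢ/kT) = 6·e^(−0.520635) + 4·e^(−1.04921) + 3·e^(−1.47619) + 3·e^(−1.82540) = 3.56486 + 1.40086 + 0.685520 + 0.483460 = 6.13470.
⟨E⟩ = Σ Eᵢ gᵢe^(−Eᵢ/kT) / Z = (0.0328·3.56486 + 0.0661·1.40086 + 0.0930·0.685520 + 0.115·0.483460) / 6.13470 = 0.05361 eV.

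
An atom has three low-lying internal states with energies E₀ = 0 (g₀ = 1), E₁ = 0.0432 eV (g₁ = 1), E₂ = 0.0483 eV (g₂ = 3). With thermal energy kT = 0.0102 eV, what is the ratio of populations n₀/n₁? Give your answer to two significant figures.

n₀/n₁ = (g₀/g₁) exp[−(E₀−E₁)/kT] = (1/1) × exp(−(-0.0432 eV)/(0.0102 eV)) = (1/1) × exp(4.235) = 69.

69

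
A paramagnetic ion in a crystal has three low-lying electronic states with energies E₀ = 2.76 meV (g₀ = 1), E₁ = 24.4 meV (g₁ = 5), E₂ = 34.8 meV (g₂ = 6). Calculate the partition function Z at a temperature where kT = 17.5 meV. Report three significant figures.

Eᵢ/kT = 0.15771, 1.3943, 1.9886.
Z = Σ gᵢe^(−Eᵢ/kT) = 1·e^(−0.15771) + 5·e^(−1.3943) + 6·e^(−1.9886) = 0.85410 + 1.2400 + 0.82132 = 2.9154.

Z = 2.92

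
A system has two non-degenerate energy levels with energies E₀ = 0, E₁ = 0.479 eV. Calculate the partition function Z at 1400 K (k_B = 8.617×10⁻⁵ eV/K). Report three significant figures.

Z = 1.02

k_BT = 8.617×10⁻⁵ × 1400 K = 0.12064 eV.
Eᵢ/kT = 0, 3.9705.
Z = Σ e^(−Eᵢ/kT) = e^(−0) + e^(−3.9705) = 1.0000 + 0.018864 = 1.0189.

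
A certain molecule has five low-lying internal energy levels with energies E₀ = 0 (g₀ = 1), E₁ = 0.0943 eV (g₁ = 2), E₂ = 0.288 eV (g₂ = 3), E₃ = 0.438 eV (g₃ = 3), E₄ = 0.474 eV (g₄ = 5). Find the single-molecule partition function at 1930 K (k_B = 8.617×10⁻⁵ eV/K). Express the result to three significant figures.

Z = 3.17

k_BT = 8.617×10⁻⁵ × 1930 K = 0.16631 eV.
Eᵢ/kT = 0, 0.56701, 1.7317, 2.6336, 2.8501.
Z = Σ gᵢe^(−Eᵢ/kT) = 1·e^(−0) + 2·e^(−0.56701) + 3·e^(−1.7317) + 3·e^(−2.6336) + 5·e^(−2.8501) = 1.0000 + 1.1344 + 0.53095 + 0.21546 + 0.28919 = 3.1700.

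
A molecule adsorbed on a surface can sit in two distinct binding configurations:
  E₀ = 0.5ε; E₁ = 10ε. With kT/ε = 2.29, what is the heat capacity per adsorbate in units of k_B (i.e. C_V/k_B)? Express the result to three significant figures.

Eᵢ/kT = 0.21834, 4.3668.
Z = Σ e^(−Eᵢ/kT) = e^(−0.21834) + e^(−4.3668) = 0.80385 + 0.012692 = 0.81654.
⟨E⟩ = 0.64767 ε, ⟨E²⟩ = 1.8005 ε².
C_V/k_B = (⟨E²⟩ − ⟨E⟩²)/(kT)² = (1.8005 − 0.41948)/5.2441 = 0.263.

0.263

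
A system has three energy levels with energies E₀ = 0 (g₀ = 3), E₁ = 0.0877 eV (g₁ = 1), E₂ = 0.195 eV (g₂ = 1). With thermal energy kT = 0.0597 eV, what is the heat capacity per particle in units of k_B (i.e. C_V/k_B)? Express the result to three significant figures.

0.256

Eᵢ/kT = 0, 1.4690, 3.2663.
Z = Σ gᵢe^(−Eᵢ/kT) = 3·e^(−0) + 1·e^(−1.4690) + 1·e^(−3.2663) = 3.0000 + 0.23016 + 0.038147 = 3.2683.
⟨E⟩ = 0.0084520 eV, ⟨E²⟩ = 0.00098546 eV².
C_V/k_B = (⟨E²⟩ − ⟨E⟩²)/(kT)² = (0.00098546 − 0.000071436)/0.0035641 = 0.256.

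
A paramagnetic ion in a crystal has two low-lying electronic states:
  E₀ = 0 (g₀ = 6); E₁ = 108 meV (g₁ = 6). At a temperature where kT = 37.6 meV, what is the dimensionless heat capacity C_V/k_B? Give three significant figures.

Eᵢ/kT = 0, 2.8723.
Z = Σ gᵢe^(−Eᵢ/kT) = 6·e^(−0) + 6·e^(−2.8723) = 6.0000 + 0.33941 = 6.3394.
⟨E⟩ = 5.7823 meV, ⟨E²⟩ = 624.49 meV².
C_V/k_B = (⟨E²⟩ − ⟨E⟩²)/(kT)² = (624.49 − 33.435)/1413.8 = 0.418.

0.418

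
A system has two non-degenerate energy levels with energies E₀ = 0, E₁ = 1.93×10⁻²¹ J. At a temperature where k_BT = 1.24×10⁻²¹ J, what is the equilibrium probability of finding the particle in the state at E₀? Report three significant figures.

0.826

Eᵢ/kT = 0, 1.5565.
Z = Σ e^(−Eᵢ/kT) = e^(−0) + e^(−1.5565) = 1.0000 + 0.21087 = 1.2109.
P₀ = e^(−E₀/kT) / Z = 1.0000/1.2109 = 0.826.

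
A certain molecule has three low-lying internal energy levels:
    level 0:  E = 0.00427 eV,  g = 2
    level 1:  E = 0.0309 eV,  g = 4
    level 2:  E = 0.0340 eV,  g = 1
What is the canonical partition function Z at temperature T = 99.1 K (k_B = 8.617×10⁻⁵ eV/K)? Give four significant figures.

k_BT = 8.617×10⁻⁵ × 99.1 K = 0.00853945 eV.
Eᵢ/kT = 0.500032, 3.61850, 3.98152.
Z = Σ gᵢe^(−Eᵢ/kT) = 2·e^(−0.500032) + 4·e^(−3.61850) + 1·e^(−3.98152) = 1.21302 + 0.107292 + 0.0186573 = 1.33897.

Z = 1.339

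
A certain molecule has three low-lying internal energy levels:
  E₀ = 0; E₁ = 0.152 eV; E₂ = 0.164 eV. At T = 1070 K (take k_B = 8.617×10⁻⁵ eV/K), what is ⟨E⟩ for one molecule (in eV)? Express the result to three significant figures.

k_BT = 8.617×10⁻⁵ × 1070 K = 0.092202 eV.
Eᵢ/kT = 0, 1.6486, 1.7787.
Z = Σ e^(−Eᵢ/kT) = e^(−0) + e^(−1.6486) + e^(−1.7787) = 1.0000 + 0.19232 + 0.16886 = 1.3612.
⟨E⟩ = Σ Eᵢ e^(−Eᵢ/kT) / Z = (0·1.0000 + 0.152·0.19232 + 0.164·0.16886) / 1.3612 = 0.0418 eV.

0.0418 eV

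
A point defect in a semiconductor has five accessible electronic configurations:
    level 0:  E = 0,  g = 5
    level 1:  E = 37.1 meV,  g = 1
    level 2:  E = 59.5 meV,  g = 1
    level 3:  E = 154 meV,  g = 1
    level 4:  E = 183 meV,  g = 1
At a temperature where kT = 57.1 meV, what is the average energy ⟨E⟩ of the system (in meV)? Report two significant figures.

9.7 meV

Eᵢ/kT = 0, 0.6497, 1.042, 2.697, 3.205.
Z = Σ gᵢe^(−Eᵢ/kT) = 5·e^(−0) + 1·e^(−0.6497) + 1·e^(−1.042) + 1·e^(−2.697) + 1·e^(−3.205) = 5.000 + 0.5222 + 0.3527 + 0.06741 + 0.04056 = 5.983.
⟨E⟩ = Σ Eᵢ gᵢe^(−Eᵢ/kT) / Z = (0·5.000 + 37.1·0.5222 + 59.5·0.3527 + 154·0.06741 + 183·0.04056) / 5.983 = 9.7 meV.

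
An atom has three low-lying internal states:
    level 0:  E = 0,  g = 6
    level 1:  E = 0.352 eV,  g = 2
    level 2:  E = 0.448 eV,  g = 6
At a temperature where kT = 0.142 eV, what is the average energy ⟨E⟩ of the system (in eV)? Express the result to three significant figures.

Eᵢ/kT = 0, 2.4789, 3.1549.
Z = Σ gᵢe^(−Eᵢ/kT) = 6·e^(−0) + 2·e^(−2.4789) + 6·e^(−3.1549) = 6.0000 + 0.16767 + 0.25586 = 6.4235.
⟨E⟩ = Σ Eᵢ gᵢe^(−Eᵢ/kT) / Z = (0·6.0000 + 0.352·0.16767 + 0.448·0.25586) / 6.4235 = 0.0270 eV.

0.0270 eV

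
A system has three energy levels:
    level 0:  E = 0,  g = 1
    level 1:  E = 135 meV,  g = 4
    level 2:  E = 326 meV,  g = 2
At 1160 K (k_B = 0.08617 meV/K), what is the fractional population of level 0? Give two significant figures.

0.47

k_BT = 0.08617 × 1160 K = 99.96 meV.
Eᵢ/kT = 0, 1.351, 3.261.
Z = Σ gᵢe^(−Eᵢ/kT) = 1·e^(−0) + 4·e^(−1.351) + 2·e^(−3.261) = 1.000 + 1.036 + 0.07670 = 2.113.
P₀ = g₀ e^(−E₀/kT) / Z = 1.000/2.113 = 0.47.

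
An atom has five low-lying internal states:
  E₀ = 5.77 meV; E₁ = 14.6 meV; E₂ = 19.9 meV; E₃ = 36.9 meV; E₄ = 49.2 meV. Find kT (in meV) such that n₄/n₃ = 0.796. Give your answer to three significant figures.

53.9 meV

n₄/n₃ = exp[−(E₄−E₃)/kT] = 0.796.
⇒ (E₄−E₃)/kT = ln(1/0.796) = ln(1.2563) = 0.22817.
kT = 12.3 meV / 0.22817 = 53.9 meV.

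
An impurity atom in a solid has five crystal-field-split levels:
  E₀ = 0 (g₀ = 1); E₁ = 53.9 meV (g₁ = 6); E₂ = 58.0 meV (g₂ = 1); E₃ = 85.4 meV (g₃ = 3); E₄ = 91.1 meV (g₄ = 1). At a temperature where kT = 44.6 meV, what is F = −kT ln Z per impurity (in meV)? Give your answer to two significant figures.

-58 meV

Eᵢ/kT = 0, 1.209, 1.300, 1.915, 2.043.
Z = Σ gᵢe^(−Eᵢ/kT) = 1·e^(−0) + 6·e^(−1.209) + 1·e^(−1.300) + 3·e^(−1.915) + 1·e^(−2.043) = 1.000 + 1.791 + 0.2725 + 0.4420 + 0.1296 = 3.635.
F = −kT ln Z = −44.6 × ln(3.635) = −44.6 × 1.291 = -58 meV.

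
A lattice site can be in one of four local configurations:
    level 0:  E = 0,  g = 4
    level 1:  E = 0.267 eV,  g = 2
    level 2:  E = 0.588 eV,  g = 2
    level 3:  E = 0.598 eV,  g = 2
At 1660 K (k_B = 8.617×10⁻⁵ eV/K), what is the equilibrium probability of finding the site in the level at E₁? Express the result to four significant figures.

0.07074

k_BT = 8.617×10⁻⁵ × 1660 K = 0.143042 eV.
Eᵢ/kT = 0, 1.86658, 4.11068, 4.18059.
Z = Σ gᵢe^(−Eᵢ/kT) = 4·e^(−0) + 2·e^(−1.86658) + 2·e^(−4.11068) + 2·e^(−4.18059) = 4.00000 + 0.309303 + 0.0327932 + 0.0305790 = 4.37268.
P₁ = g₁ e^(−E₁/kT) / Z = 0.309303/4.37268 = 0.07074.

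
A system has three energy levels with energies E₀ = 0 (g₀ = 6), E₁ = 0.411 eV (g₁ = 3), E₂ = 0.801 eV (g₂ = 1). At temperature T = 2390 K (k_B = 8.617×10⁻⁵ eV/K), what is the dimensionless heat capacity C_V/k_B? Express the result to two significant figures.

0.28

k_BT = 8.617×10⁻⁵ × 2390 K = 0.2059 eV.
Eᵢ/kT = 0, 1.996, 3.890.
Z = Σ gᵢe^(−Eᵢ/kT) = 6·e^(−0) + 3·e^(−1.996) + 1·e^(−3.890) = 6.000 + 0.4076 + 0.02045 = 6.428.
⟨E⟩ = 0.02861 eV, ⟨E²⟩ = 0.01275 eV².
C_V/k_B = (⟨E²⟩ − ⟨E⟩²)/(kT)² = (0.01275 − 0.0008185)/0.04239 = 0.28.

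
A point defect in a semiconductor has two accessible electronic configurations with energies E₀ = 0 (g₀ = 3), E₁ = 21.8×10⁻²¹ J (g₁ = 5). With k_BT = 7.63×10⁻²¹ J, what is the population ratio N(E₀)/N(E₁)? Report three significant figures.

n₀/n₁ = (g₀/g₁) exp[−(E₀−E₁)/kT] = (3/5) × exp(−(-21.8 ×10⁻²¹ J)/(7.63 ×10⁻²¹ J)) = (3/5) × exp(2.8571) = 10.4.

10.4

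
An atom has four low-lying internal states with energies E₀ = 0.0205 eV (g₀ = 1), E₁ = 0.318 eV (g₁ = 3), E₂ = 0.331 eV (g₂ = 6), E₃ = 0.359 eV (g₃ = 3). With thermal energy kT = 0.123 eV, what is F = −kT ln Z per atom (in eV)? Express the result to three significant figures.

-0.0610 eV

Eᵢ/kT = 0.16667, 2.5854, 2.6911, 2.9187.
Z = Σ gᵢe^(−Eᵢ/kT) = 1·e^(−0.16667) + 3·e^(−2.5854) + 6·e^(−2.6911) + 3·e^(−2.9187) = 0.84648 + 0.22610 + 0.40684 + 0.16201 = 1.6414.
F = −kT ln Z = −0.123 × ln(1.6414) = −0.123 × 0.49555 = -0.0610 eV.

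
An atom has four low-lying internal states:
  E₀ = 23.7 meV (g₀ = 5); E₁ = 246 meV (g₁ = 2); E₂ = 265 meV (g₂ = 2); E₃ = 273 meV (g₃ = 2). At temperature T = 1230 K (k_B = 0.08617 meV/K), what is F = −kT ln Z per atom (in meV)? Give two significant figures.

-160 meV

k_BT = 0.08617 × 1230 K = 106.0 meV.
Eᵢ/kT = 0.2236, 2.321, 2.500, 2.575.
Z = Σ gᵢe^(−Eᵢ/kT) = 5·e^(−0.2236) + 2·e^(−2.321) + 2·e^(−2.500) + 2·e^(−2.575) = 3.998 + 0.1964 + 0.1642 + 0.1523 = 4.511.
F = −kT ln Z = −106.0 × ln(4.511) = −106.0 × 1.507 = -160 meV.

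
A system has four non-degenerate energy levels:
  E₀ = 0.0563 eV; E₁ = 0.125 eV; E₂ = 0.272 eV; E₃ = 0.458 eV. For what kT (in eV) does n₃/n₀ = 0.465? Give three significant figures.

0.525 eV

n₃/n₀ = exp[−(E₃−E₀)/kT] = 0.465.
⇒ (E₃−E₀)/kT = ln(1/0.465) = ln(2.1505) = 0.76570.
kT = 0.4017 eV / 0.76570 = 0.525 eV.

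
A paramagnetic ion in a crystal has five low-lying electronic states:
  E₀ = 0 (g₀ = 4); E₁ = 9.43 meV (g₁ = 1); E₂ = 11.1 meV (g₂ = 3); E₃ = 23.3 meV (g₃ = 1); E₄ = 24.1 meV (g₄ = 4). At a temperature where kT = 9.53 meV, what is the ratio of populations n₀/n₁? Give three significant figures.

10.8

n₀/n₁ = (g₀/g₁) exp[−(E₀−E₁)/kT] = (4/1) × exp(−(-9.43 meV)/(9.53 meV)) = (4/1) × exp(0.98951) = 10.8.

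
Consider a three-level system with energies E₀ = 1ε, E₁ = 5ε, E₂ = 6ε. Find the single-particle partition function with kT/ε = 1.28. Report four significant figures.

Eᵢ/kT = 0.781250, 3.90625, 4.68750.
Z = Σ e^(−Eᵢ/kT) = e^(−0.781250) + e^(−3.90625) + e^(−4.68750) = 0.457833 + 0.0201158 + 0.00920968 = 0.487158.

Z = 0.4872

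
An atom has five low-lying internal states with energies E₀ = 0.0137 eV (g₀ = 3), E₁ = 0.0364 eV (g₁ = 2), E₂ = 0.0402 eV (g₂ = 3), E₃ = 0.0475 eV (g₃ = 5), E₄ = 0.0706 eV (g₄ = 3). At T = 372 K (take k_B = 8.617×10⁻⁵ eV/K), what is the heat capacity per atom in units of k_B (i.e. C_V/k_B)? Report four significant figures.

0.2942

k_BT = 8.617×10⁻⁵ × 372 K = 0.0320552 eV.
Eᵢ/kT = 0.427388, 1.13554, 1.25409, 1.48182, 2.20245.
Z = Σ gᵢe^(−Eᵢ/kT) = 3·e^(−0.427388) + 2·e^(−1.13554) + 3·e^(−1.25409) + 5·e^(−1.48182) + 3·e^(−2.20245) = 1.95663 + 0.642497 + 0.856006 + 1.13612 + 0.331596 = 4.92285.
⟨E⟩ = 0.0329038 eV, ⟨E²⟩ = 0.00138498 eV².
C_V/k_B = (⟨E²⟩ − ⟨E⟩²)/(kT)² = (0.00138498 − 0.00108266)/0.00102754 = 0.2942.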